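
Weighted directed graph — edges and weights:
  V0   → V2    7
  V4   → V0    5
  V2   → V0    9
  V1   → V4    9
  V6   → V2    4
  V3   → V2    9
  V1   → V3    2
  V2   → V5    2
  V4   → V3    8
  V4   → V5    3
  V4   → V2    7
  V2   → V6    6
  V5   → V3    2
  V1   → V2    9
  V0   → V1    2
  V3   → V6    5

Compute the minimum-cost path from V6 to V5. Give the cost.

6

Candidate routes:
V6-V2-V5: 4 + 2 = 6
V6-V2-V0-V1-V4-V5: 4 + 9 + 2 + 9 + 3 = 27
Best route has total 6.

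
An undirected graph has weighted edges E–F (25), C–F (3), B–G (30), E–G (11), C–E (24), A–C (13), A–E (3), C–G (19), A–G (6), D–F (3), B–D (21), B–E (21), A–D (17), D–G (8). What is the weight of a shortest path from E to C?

16

Checking several routes:
E → G → D → F → C: 11 + 8 + 3 + 3 = 25
E → A → D → F → C: 3 + 17 + 3 + 3 = 26
E → C: 24
E → A → C: 3 + 13 = 16
E → A → G → C: 3 + 6 + 19 = 28
E → A → G → D → F → C: 3 + 6 + 8 + 3 + 3 = 23
Shortest: 16.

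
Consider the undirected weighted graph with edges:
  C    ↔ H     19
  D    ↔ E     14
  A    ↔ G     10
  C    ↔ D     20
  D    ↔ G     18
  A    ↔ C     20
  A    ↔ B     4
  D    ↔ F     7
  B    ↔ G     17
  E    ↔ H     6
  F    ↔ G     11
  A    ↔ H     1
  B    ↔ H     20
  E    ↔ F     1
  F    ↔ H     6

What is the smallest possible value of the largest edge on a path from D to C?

Some routes from D to C:
D→F→G→B→A→H→C: max(7, 11, 17, 4, 1, 19) = 19
D→F→E→H→C: max(7, 1, 6, 19) = 19
D→F→G→A→H→C: max(7, 11, 10, 1, 19) = 19
D→F→H→C: max(7, 6, 19) = 19
D→G→F→E→H→C: max(18, 11, 1, 6, 19) = 19
Best route has worst link 19.

19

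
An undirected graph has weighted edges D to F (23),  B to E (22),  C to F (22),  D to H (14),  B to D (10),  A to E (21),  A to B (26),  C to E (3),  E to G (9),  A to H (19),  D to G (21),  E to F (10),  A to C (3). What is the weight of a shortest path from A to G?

Checking several routes:
A -> C -> F -> E -> G: 3 + 22 + 10 + 9 = 44
A -> C -> E -> G: 3 + 3 + 9 = 15
A -> H -> D -> G: 19 + 14 + 21 = 54
A -> E -> G: 21 + 9 = 30
A -> B -> D -> G: 26 + 10 + 21 = 57
Best route has total 15.

15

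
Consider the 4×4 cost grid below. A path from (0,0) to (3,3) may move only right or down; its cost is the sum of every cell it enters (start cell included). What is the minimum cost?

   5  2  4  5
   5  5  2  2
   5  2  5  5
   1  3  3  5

Cheapest: (0,0)→(0,1)→(0,2)→(1,2)→(1,3)→(2,3)→(3,3)
  5 + 2 + 4 + 2 + 2 + 5 + 5 = 25

25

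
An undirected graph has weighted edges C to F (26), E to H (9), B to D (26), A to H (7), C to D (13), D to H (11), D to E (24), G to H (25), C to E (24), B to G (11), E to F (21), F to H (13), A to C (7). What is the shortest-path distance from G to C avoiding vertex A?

Comparing a few candidate routes:
G → H → D → C: 25 + 11 + 13 = 49
G → H → E → C: 25 + 9 + 24 = 58
G → B → D → C: 11 + 26 + 13 = 50
Shortest: 49.

49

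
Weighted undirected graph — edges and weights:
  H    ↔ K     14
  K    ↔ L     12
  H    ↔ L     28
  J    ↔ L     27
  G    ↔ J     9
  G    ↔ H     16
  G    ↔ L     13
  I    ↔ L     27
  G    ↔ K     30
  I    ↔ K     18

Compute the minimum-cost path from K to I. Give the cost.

Checking several routes:
K → L → I: 12 + 27 = 39
K → H → G → J → L → I: 14 + 16 + 9 + 27 + 27 = 93
K → I: 18
K → H → L → I: 14 + 28 + 27 = 69
K → H → G → L → I: 14 + 16 + 13 + 27 = 70
K → G → L → I: 30 + 13 + 27 = 70
Best route has total 18.

18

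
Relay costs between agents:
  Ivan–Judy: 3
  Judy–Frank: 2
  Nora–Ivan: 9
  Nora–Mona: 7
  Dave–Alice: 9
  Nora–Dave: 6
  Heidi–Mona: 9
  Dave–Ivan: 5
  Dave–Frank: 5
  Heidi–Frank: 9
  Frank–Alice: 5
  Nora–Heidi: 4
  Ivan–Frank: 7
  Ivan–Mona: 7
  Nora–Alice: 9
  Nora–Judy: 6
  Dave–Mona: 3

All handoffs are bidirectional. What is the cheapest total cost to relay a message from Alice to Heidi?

13

A few of the Alice→Heidi routes:
Alice - Frank - Heidi: 5 + 9 = 14
Alice - Nora - Heidi: 9 + 4 = 13
Alice - Frank - Judy - Nora - Heidi: 5 + 2 + 6 + 4 = 17
Alice - Dave - Nora - Heidi: 9 + 6 + 4 = 19
Best route has total 13.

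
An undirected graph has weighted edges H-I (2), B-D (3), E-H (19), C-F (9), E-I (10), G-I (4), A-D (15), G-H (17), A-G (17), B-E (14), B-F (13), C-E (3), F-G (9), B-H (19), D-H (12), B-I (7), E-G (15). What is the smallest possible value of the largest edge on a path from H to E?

9

Checking several routes:
H→I→E: max(2, 10) = 10
H→I→G→F→C→E: max(2, 4, 9, 9, 3) = 9
H→D→B→I→E: max(12, 3, 7, 10) = 12
The minimum achievable maximum is 9.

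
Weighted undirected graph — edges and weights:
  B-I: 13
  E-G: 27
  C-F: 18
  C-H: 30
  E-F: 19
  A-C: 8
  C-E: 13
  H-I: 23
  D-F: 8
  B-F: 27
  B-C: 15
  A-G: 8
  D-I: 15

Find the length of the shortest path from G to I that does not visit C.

69

Routes from G to I avoiding C:
G - E - F - D - I: 27 + 19 + 8 + 15 = 69
G - E - F - B - I: 27 + 19 + 27 + 13 = 86
Shortest: 69.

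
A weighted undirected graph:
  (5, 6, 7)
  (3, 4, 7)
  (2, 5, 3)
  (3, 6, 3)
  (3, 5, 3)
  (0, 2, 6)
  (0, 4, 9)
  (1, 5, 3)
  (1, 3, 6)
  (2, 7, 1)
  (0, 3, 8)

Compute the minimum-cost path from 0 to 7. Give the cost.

7

Checking several routes:
0→4→3→5→2→7: 9 + 7 + 3 + 3 + 1 = 23
0→3→1→5→2→7: 8 + 6 + 3 + 3 + 1 = 21
0→3→5→2→7: 8 + 3 + 3 + 1 = 15
0→3→6→5→2→7: 8 + 3 + 7 + 3 + 1 = 22
0→4→3→1→5→2→7: 9 + 7 + 6 + 3 + 3 + 1 = 29
0→2→7: 6 + 1 = 7
Shortest: 7.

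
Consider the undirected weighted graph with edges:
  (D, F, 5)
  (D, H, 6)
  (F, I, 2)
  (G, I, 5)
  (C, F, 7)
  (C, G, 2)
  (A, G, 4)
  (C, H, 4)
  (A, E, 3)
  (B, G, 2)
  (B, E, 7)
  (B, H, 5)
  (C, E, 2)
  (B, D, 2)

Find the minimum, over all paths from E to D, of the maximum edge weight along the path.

Checking several routes:
E→C→G→I→F→D: max(2, 2, 5, 2, 5) = 5
E→A→G→B→D: max(3, 4, 2, 2) = 4
E→C→H→B→G→I→F→D: max(2, 4, 5, 2, 5, 2, 5) = 5
E→A→G→I→F→D: max(3, 4, 5, 2, 5) = 5
E→A→G→C→H→B→D: max(3, 4, 2, 4, 5, 2) = 5
E→C→G→B→D: max(2, 2, 2, 2) = 2
Best route has worst link 2.

2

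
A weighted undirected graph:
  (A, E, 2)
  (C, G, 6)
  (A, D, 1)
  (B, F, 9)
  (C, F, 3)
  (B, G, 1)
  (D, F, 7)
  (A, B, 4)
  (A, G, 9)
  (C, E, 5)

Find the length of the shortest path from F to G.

9

Comparing a few candidate routes:
F -> D -> A -> B -> G: 7 + 1 + 4 + 1 = 13
F -> B -> G: 9 + 1 = 10
F -> D -> A -> G: 7 + 1 + 9 = 17
F -> C -> E -> A -> B -> G: 3 + 5 + 2 + 4 + 1 = 15
F -> C -> G: 3 + 6 = 9
The minimum is 9.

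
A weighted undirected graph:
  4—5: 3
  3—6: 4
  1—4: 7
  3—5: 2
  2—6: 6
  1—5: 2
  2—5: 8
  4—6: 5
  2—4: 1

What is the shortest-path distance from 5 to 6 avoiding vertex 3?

8

Some routes from 5 to 6 avoiding 3:
5 - 2 - 4 - 6: 8 + 1 + 5 = 14
5 - 4 - 2 - 6: 3 + 1 + 6 = 10
5 - 1 - 4 - 6: 2 + 7 + 5 = 14
5 - 4 - 6: 3 + 5 = 8
5 - 2 - 6: 8 + 6 = 14
The minimum is 8.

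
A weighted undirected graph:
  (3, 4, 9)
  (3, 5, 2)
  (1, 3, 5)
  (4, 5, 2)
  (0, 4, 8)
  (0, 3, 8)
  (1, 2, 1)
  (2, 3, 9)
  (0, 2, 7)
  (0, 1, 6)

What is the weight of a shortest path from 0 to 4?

8

A few of the 0→4 routes:
0-1-3-5-4: 6 + 5 + 2 + 2 = 15
0-3-5-4: 8 + 2 + 2 = 12
0-4: 8
0-1-3-4: 6 + 5 + 9 = 20
0-3-4: 8 + 9 = 17
0-2-1-3-5-4: 7 + 1 + 5 + 2 + 2 = 17
Best route has total 8.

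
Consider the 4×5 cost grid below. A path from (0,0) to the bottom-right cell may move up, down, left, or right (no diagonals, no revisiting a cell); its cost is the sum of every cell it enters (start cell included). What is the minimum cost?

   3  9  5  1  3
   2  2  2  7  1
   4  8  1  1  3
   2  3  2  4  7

21

One optimal route is r0c0 → r1c0 → r1c1 → r1c2 → r2c2 → r2c3 → r2c4 → r3c4.
Its cost is 3 + 2 + 2 + 2 + 1 + 1 + 3 + 7 = 21.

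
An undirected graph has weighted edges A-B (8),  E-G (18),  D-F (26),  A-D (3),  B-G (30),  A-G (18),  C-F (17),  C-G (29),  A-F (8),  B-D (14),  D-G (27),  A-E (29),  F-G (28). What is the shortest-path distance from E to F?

37

A few of the E→F routes:
E - G - A - F: 18 + 18 + 8 = 44
E - G - D - A - F: 18 + 27 + 3 + 8 = 56
E - G - F: 18 + 28 = 46
E - A - F: 29 + 8 = 37
The minimum is 37.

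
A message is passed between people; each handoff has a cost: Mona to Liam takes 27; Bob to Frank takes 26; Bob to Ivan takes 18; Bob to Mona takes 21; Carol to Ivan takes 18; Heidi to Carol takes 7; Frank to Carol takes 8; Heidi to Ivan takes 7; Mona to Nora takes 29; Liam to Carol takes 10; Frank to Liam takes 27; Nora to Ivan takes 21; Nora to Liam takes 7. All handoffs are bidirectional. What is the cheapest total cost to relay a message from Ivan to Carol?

A few of the Ivan→Carol routes:
Ivan→Nora→Liam→Carol: 21 + 7 + 10 = 38
Ivan→Bob→Mona→Liam→Carol: 18 + 21 + 27 + 10 = 76
Ivan→Bob→Frank→Carol: 18 + 26 + 8 = 52
Ivan→Nora→Liam→Frank→Carol: 21 + 7 + 27 + 8 = 63
Ivan→Carol: 18
Ivan→Heidi→Carol: 7 + 7 = 14
The minimum is 14.

14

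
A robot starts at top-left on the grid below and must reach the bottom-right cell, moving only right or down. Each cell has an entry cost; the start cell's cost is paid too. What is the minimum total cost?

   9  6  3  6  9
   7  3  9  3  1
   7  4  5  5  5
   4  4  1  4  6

37

Take [0,0] [0,1] [1,1] [2,1] [3,1] [3,2] [3,3] [3,4] for a total of 9 + 6 + 3 + 4 + 4 + 1 + 4 + 6 = 37.
(Top row then right column would cost 45.)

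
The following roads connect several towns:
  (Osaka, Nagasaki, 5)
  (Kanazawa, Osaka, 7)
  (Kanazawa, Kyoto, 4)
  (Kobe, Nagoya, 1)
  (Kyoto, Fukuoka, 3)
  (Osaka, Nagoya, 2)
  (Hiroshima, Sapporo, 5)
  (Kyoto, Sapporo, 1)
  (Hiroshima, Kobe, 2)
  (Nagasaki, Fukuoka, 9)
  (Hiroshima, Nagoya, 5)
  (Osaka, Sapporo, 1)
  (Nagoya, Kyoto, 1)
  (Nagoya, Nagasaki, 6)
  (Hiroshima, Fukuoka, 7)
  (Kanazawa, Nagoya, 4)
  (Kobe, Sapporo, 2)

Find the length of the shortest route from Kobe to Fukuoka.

Checking several routes:
Kobe→Nagoya→Osaka→Sapporo→Kyoto→Fukuoka: 1 + 2 + 1 + 1 + 3 = 8
Kobe→Sapporo→Kyoto→Fukuoka: 2 + 1 + 3 = 6
Kobe→Sapporo→Osaka→Nagoya→Kyoto→Fukuoka: 2 + 1 + 2 + 1 + 3 = 9
Kobe→Nagoya→Kyoto→Fukuoka: 1 + 1 + 3 = 5
The minimum is 5.

5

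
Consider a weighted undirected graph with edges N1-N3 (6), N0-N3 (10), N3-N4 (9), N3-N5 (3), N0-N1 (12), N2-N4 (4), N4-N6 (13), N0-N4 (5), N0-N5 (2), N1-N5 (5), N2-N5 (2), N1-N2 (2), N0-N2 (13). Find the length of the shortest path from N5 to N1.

4

Checking several routes:
N5-N3-N1: 3 + 6 = 9
N5-N1: 5
N5-N2-N1: 2 + 2 = 4
The minimum is 4.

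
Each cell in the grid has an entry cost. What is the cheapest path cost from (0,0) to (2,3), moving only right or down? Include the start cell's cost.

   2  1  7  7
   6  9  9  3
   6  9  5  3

23

Take (0,0)→(0,1)→(0,2)→(0,3)→(1,3)→(2,3) for a total of 2 + 1 + 7 + 7 + 3 + 3 = 23.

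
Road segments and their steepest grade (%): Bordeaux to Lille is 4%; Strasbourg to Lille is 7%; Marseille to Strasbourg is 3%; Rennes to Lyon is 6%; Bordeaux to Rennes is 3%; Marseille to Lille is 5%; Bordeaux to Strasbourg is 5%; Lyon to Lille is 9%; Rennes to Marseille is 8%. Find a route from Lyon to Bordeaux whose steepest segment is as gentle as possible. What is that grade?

A few of the Lyon→Bordeaux routes:
Lyon → Rennes → Bordeaux: max(6, 3) = 6
Lyon → Rennes → Marseille → Strasbourg → Bordeaux: max(6, 8, 3, 5) = 8
Lyon → Rennes → Marseille → Lille → Strasbourg → Bordeaux: max(6, 8, 5, 7, 5) = 8
Lyon → Rennes → Marseille → Strasbourg → Lille → Bordeaux: max(6, 8, 3, 7, 4) = 8
The minimum achievable maximum is 6%.

6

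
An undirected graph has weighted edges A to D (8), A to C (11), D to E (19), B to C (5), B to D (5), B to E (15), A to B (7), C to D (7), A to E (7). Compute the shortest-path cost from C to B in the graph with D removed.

5

Routes from C to B avoiding D:
C - A - E - B: 11 + 7 + 15 = 33
C - B: 5
C - A - B: 11 + 7 = 18
The minimum is 5.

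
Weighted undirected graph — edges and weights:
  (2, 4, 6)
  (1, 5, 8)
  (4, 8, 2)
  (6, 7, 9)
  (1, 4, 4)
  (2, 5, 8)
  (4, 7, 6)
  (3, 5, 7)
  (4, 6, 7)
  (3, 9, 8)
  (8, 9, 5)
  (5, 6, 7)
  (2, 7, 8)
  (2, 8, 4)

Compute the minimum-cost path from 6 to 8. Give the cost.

9

Comparing a few candidate routes:
6→5→2→8: 7 + 8 + 4 = 19
6→4→8: 7 + 2 = 9
6→4→2→8: 7 + 6 + 4 = 17
6→7→4→8: 9 + 6 + 2 = 17
Shortest: 9.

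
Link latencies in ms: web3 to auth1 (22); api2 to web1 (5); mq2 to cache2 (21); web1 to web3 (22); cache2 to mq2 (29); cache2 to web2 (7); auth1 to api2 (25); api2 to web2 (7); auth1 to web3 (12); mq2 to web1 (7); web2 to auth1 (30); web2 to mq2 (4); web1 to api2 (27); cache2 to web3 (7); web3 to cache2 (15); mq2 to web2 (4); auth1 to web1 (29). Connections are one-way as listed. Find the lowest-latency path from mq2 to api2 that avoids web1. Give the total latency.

Routes from mq2 to api2 avoiding web1:
mq2 -> web2 -> auth1 -> api2: 4 + 30 + 25 = 59
mq2 -> cache2 -> web3 -> auth1 -> api2: 21 + 7 + 22 + 25 = 75
mq2 -> cache2 -> web2 -> auth1 -> api2: 21 + 7 + 30 + 25 = 83
Best route has total 59 ms.

59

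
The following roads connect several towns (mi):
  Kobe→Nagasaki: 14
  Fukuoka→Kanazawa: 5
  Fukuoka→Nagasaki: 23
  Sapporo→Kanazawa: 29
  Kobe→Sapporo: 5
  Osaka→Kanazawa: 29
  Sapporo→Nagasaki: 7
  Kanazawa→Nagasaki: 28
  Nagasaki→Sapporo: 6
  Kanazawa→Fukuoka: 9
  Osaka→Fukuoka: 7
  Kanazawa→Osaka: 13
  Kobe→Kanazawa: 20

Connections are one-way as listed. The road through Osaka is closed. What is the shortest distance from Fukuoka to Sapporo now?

29

Routes from Fukuoka to Sapporo avoiding Osaka:
Fukuoka→Kanazawa→Nagasaki→Sapporo: 5 + 28 + 6 = 39
Fukuoka→Nagasaki→Sapporo: 23 + 6 = 29
Shortest: 29 mi.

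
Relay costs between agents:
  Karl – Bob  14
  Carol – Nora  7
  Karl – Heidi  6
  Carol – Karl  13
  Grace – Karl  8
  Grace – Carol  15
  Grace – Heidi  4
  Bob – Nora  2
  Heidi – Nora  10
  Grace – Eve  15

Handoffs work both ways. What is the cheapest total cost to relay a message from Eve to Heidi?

Comparing a few candidate routes:
Eve-Grace-Karl-Heidi: 15 + 8 + 6 = 29
Eve-Grace-Heidi: 15 + 4 = 19
Eve-Grace-Karl-Carol-Nora-Heidi: 15 + 8 + 13 + 7 + 10 = 53
Eve-Grace-Karl-Bob-Nora-Heidi: 15 + 8 + 14 + 2 + 10 = 49
Eve-Grace-Carol-Karl-Heidi: 15 + 15 + 13 + 6 = 49
Eve-Grace-Carol-Nora-Heidi: 15 + 15 + 7 + 10 = 47
Shortest: 19.

19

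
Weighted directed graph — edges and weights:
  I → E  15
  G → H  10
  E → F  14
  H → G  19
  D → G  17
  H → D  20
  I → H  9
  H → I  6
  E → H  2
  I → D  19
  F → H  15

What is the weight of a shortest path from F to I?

21

Candidate routes:
F-H-I: 15 + 6 = 21
Shortest: 21.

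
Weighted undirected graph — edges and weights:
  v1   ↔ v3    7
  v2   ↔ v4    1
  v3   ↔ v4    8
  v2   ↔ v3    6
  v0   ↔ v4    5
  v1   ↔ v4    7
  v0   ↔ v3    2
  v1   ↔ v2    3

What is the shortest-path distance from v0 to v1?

A few of the v0→v1 routes:
v0-v4-v1: 5 + 7 = 12
v0-v3-v1: 2 + 7 = 9
v0-v4-v2-v1: 5 + 1 + 3 = 9
v0-v3-v2-v1: 2 + 6 + 3 = 11
Best route has total 9.

9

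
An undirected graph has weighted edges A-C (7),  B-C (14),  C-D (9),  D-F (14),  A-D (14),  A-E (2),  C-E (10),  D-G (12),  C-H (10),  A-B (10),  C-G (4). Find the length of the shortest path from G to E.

13

Checking several routes:
G - C - A - E: 4 + 7 + 2 = 13
G - C - E: 4 + 10 = 14
G - D - A - E: 12 + 14 + 2 = 28
Shortest: 13.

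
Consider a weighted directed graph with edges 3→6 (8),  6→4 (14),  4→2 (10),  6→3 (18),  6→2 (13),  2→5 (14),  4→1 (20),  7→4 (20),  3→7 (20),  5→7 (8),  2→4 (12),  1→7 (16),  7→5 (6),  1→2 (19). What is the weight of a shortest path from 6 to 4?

14

Paths from 6 to 4:
6→4: 14
6→2→5→7→4: 13 + 14 + 8 + 20 = 55
6→3→7→4: 18 + 20 + 20 = 58
6→2→4: 13 + 12 = 25
Shortest: 14.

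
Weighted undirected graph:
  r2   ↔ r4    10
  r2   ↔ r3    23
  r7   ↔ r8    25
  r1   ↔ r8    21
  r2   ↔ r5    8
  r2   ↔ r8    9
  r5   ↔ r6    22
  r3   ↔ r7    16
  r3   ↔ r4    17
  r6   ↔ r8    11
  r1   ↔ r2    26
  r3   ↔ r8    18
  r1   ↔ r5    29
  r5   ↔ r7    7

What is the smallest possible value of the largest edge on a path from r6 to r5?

11

Checking several routes:
r6→r8→r2→r4→r3→r7→r5: max(11, 9, 10, 17, 16, 7) = 17
r6→r5: max(22) = 22
r6→r8→r2→r5: max(11, 9, 8) = 11
r6→r8→r3→r4→r2→r5: max(11, 18, 17, 10, 8) = 18
r6→r8→r3→r7→r5: max(11, 18, 16, 7) = 18
r6→r8→r2→r3→r7→r5: max(11, 9, 23, 16, 7) = 23
The minimum achievable maximum is 11.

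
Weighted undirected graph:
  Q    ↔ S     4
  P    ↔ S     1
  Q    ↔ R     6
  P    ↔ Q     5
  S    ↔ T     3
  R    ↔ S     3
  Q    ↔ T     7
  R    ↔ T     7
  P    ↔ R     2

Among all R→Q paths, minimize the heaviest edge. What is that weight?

4

A few of the R→Q routes:
R → P → Q: max(2, 5) = 5
R → Q: max(6) = 6
R → S → Q: max(3, 4) = 4
R → P → S → Q: max(2, 1, 4) = 4
R → P → S → T → Q: max(2, 1, 3, 7) = 7
R → S → P → Q: max(3, 1, 5) = 5
The minimum achievable maximum is 4.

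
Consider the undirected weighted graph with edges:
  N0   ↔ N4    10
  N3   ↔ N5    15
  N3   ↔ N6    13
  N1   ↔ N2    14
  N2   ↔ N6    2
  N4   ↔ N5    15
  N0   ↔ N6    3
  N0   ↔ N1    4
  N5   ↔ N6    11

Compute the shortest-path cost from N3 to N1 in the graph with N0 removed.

Paths from N3 to N1 avoiding N0:
N3 → N6 → N2 → N1: 13 + 2 + 14 = 29
N3 → N5 → N6 → N2 → N1: 15 + 11 + 2 + 14 = 42
Shortest: 29.

29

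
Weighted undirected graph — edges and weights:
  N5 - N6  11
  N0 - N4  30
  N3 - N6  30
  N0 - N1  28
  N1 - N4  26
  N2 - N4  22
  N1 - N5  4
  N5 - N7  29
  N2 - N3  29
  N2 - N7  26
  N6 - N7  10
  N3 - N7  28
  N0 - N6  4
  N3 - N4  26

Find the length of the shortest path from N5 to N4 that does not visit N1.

45

Checking several routes:
N5→N6→N0→N4: 11 + 4 + 30 = 45
N5→N6→N7→N3→N4: 11 + 10 + 28 + 26 = 75
N5→N6→N3→N4: 11 + 30 + 26 = 67
N5→N7→N6→N0→N4: 29 + 10 + 4 + 30 = 73
N5→N6→N7→N2→N4: 11 + 10 + 26 + 22 = 69
The minimum is 45.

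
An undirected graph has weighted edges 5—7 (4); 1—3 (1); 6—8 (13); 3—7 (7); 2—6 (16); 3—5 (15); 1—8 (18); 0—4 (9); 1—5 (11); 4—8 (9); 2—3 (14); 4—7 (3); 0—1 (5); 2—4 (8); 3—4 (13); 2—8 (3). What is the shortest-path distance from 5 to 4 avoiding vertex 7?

25

Comparing a few candidate routes:
5 - 1 - 3 - 4: 11 + 1 + 13 = 25
5 - 3 - 4: 15 + 13 = 28
5 - 1 - 0 - 4: 11 + 5 + 9 = 25
5 - 3 - 1 - 0 - 4: 15 + 1 + 5 + 9 = 30
5 - 3 - 2 - 4: 15 + 14 + 8 = 37
5 - 1 - 3 - 2 - 4: 11 + 1 + 14 + 8 = 34
Best route has total 25.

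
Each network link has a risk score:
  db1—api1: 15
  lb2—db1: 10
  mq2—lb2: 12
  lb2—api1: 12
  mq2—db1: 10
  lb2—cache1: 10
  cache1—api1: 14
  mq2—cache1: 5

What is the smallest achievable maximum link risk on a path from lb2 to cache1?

10

A few of the lb2→cache1 routes:
lb2 -> api1 -> db1 -> mq2 -> cache1: max(12, 15, 10, 5) = 15
lb2 -> db1 -> mq2 -> cache1: max(10, 10, 5) = 10
lb2 -> cache1: max(10) = 10
lb2 -> api1 -> cache1: max(12, 14) = 14
lb2 -> mq2 -> cache1: max(12, 5) = 12
The minimum achievable maximum is 10.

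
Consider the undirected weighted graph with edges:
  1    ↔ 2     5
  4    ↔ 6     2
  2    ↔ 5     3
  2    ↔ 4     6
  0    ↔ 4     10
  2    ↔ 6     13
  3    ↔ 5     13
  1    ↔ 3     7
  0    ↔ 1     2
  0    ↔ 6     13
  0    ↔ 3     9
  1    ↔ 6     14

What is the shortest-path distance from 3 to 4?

Some routes from 3 to 4:
3→0→4: 9 + 10 = 19
3→1→2→4: 7 + 5 + 6 = 18
3→0→1→2→4: 9 + 2 + 5 + 6 = 22
3→1→0→4: 7 + 2 + 10 = 19
Shortest: 18.

18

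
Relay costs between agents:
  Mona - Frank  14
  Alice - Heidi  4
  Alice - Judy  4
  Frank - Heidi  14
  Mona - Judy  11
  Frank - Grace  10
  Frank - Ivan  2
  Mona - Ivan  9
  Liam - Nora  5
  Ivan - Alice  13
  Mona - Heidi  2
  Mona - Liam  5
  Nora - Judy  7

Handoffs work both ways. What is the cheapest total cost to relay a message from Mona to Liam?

5

A few of the Mona→Liam routes:
Mona → Liam: 5
Mona → Judy → Nora → Liam: 11 + 7 + 5 = 23
Mona → Heidi → Alice → Judy → Nora → Liam: 2 + 4 + 4 + 7 + 5 = 22
Shortest: 5.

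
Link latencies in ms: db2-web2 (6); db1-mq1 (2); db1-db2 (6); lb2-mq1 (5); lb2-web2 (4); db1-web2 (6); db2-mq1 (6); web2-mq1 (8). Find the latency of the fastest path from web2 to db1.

A few of the web2→db1 routes:
web2 → lb2 → mq1 → db1: 4 + 5 + 2 = 11
web2 → db1: 6
web2 → mq1 → db1: 8 + 2 = 10
The minimum is 6 ms.

6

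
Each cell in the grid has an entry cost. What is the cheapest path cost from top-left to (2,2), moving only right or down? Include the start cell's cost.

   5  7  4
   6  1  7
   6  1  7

20

Best path: r0c0 -> r1c0 -> r1c1 -> r2c1 -> r2c2
Cost: 5 + 6 + 1 + 1 + 7 = 20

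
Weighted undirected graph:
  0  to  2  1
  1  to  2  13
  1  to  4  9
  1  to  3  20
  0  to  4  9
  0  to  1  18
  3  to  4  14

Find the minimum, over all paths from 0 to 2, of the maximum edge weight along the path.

1

Comparing a few candidate routes:
0→1→2: max(18, 13) = 18
0→4→1→2: max(9, 9, 13) = 13
0→2: max(1) = 1
The minimum achievable maximum is 1.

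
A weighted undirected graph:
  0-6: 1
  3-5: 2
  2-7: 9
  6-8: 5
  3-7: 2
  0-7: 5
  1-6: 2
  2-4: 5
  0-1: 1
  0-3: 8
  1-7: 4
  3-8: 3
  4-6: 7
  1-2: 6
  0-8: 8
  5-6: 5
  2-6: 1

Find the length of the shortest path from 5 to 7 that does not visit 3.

Comparing a few candidate routes:
5 -> 6 -> 1 -> 7: 5 + 2 + 4 = 11
5 -> 6 -> 0 -> 7: 5 + 1 + 5 = 11
5 -> 6 -> 0 -> 1 -> 7: 5 + 1 + 1 + 4 = 11
Best route has total 11.

11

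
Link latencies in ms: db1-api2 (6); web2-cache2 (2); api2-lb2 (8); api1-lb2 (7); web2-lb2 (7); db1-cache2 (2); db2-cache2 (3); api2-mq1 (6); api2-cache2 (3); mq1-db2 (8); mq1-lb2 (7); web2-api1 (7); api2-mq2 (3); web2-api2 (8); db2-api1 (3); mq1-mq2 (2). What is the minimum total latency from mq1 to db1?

10

Some routes from mq1 to db1:
mq1-db2-cache2-db1: 8 + 3 + 2 = 13
mq1-mq2-api2-cache2-db1: 2 + 3 + 3 + 2 = 10
mq1-api2-cache2-db1: 6 + 3 + 2 = 11
mq1-mq2-api2-web2-cache2-db1: 2 + 3 + 8 + 2 + 2 = 17
mq1-mq2-api2-db1: 2 + 3 + 6 = 11
mq1-api2-db1: 6 + 6 = 12
The minimum is 10 ms.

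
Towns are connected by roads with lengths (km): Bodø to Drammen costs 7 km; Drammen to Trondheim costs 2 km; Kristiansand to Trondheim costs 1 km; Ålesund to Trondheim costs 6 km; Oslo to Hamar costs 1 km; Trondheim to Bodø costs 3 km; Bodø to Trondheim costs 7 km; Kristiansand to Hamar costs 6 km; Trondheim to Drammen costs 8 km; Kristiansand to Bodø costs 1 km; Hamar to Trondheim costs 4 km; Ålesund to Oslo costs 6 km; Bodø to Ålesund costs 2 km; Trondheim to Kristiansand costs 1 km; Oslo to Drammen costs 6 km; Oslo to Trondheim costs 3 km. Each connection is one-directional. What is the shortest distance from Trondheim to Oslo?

Paths from Trondheim to Oslo:
Trondheim→Kristiansand→Bodø→Ålesund→Oslo: 1 + 1 + 2 + 6 = 10
Trondheim→Bodø→Ålesund→Oslo: 3 + 2 + 6 = 11
Best route has total 10 km.

10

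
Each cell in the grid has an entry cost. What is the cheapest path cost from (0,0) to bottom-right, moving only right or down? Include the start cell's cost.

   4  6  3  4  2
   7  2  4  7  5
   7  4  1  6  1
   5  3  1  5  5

One optimal route is (0,0) -> (0,1) -> (1,1) -> (1,2) -> (2,2) -> (3,2) -> (3,3) -> (3,4).
Its cost is 4 + 6 + 2 + 4 + 1 + 1 + 5 + 5 = 28.
(Top row then right column would cost 30.)

28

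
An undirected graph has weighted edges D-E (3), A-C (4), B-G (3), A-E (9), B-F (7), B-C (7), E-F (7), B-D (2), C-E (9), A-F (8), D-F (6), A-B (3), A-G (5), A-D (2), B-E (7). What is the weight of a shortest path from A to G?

5

Checking several routes:
A -> E -> D -> B -> G: 9 + 3 + 2 + 3 = 17
A -> D -> E -> B -> G: 2 + 3 + 7 + 3 = 15
A -> G: 5
A -> B -> G: 3 + 3 = 6
A -> D -> B -> G: 2 + 2 + 3 = 7
A -> C -> B -> G: 4 + 7 + 3 = 14
Best route has total 5.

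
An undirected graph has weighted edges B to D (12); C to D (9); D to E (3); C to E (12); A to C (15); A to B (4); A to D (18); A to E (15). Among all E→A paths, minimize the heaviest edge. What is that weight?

12

Checking several routes:
E -> D -> B -> A: max(3, 12, 4) = 12
E -> C -> A: max(12, 15) = 15
E -> A: max(15) = 15
E -> C -> D -> B -> A: max(12, 9, 12, 4) = 12
Smallest bottleneck: 12.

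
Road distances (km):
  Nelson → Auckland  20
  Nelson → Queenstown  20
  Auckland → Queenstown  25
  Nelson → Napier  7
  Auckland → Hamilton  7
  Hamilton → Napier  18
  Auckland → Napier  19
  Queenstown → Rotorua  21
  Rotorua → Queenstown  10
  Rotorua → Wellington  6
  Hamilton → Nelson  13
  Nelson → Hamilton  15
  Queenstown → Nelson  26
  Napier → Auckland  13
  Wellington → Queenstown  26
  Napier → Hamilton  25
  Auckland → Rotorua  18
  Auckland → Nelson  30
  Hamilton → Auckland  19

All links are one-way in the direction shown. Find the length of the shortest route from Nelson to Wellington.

44

Comparing a few candidate routes:
Nelson - Hamilton - Auckland - Rotorua - Wellington: 15 + 19 + 18 + 6 = 58
Nelson - Auckland - Rotorua - Wellington: 20 + 18 + 6 = 44
Nelson - Napier - Auckland - Rotorua - Wellington: 7 + 13 + 18 + 6 = 44
Nelson - Queenstown - Rotorua - Wellington: 20 + 21 + 6 = 47
The minimum is 44 km.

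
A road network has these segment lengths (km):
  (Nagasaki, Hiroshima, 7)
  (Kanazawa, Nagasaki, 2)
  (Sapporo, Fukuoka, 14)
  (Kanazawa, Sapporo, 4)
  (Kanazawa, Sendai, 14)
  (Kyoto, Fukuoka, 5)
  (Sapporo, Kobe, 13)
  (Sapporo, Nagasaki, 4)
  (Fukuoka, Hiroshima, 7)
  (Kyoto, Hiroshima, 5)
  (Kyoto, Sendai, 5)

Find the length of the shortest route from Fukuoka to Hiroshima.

7

A few of the Fukuoka→Hiroshima routes:
Fukuoka -> Kyoto -> Sendai -> Kanazawa -> Sapporo -> Nagasaki -> Hiroshima: 5 + 5 + 14 + 4 + 4 + 7 = 39
Fukuoka -> Kyoto -> Sendai -> Kanazawa -> Nagasaki -> Hiroshima: 5 + 5 + 14 + 2 + 7 = 33
Fukuoka -> Kyoto -> Hiroshima: 5 + 5 = 10
Fukuoka -> Sapporo -> Kanazawa -> Nagasaki -> Hiroshima: 14 + 4 + 2 + 7 = 27
Fukuoka -> Sapporo -> Nagasaki -> Hiroshima: 14 + 4 + 7 = 25
Fukuoka -> Hiroshima: 7
Best route has total 7 km.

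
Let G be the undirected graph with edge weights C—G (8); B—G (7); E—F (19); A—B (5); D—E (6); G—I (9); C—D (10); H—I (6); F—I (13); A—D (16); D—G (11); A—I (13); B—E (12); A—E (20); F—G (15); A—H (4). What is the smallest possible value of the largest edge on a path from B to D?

Some routes from B to D:
B-A-H-I-G-C-D: max(5, 4, 6, 9, 8, 10) = 10
B-G-D: max(7, 11) = 11
B-G-C-D: max(7, 8, 10) = 10
Best route has worst link 10.

10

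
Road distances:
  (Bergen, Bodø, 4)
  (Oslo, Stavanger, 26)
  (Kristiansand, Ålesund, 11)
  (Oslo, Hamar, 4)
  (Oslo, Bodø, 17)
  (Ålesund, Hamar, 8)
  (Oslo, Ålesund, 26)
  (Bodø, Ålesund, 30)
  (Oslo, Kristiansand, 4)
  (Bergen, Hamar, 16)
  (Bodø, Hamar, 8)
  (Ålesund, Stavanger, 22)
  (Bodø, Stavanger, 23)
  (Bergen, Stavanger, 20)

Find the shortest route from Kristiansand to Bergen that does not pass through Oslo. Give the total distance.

Checking several routes:
Kristiansand -> Ålesund -> Hamar -> Bergen: 11 + 8 + 16 = 35
Kristiansand -> Ålesund -> Stavanger -> Bergen: 11 + 22 + 20 = 53
Kristiansand -> Ålesund -> Bodø -> Bergen: 11 + 30 + 4 = 45
Kristiansand -> Ålesund -> Stavanger -> Bodø -> Bergen: 11 + 22 + 23 + 4 = 60
Kristiansand -> Ålesund -> Hamar -> Bodø -> Bergen: 11 + 8 + 8 + 4 = 31
Shortest: 31.

31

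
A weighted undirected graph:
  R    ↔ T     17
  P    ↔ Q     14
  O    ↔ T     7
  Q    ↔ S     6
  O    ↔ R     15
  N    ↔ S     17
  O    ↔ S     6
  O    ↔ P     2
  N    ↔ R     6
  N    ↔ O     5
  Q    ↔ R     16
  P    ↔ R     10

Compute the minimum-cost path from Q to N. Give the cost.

17

A few of the Q→N routes:
Q→R→N: 16 + 6 = 22
Q→S→O→N: 6 + 6 + 5 = 17
Q→P→O→N: 14 + 2 + 5 = 21
Shortest: 17.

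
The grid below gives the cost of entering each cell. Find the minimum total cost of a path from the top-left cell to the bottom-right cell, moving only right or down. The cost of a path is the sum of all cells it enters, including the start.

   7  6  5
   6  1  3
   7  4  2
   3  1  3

Path (0,0) -> (0,1) -> (1,1) -> (1,2) -> (2,2) -> (3,2): 7 + 6 + 1 + 3 + 2 + 3 = 22.
(Top row then right column would cost 26.)

22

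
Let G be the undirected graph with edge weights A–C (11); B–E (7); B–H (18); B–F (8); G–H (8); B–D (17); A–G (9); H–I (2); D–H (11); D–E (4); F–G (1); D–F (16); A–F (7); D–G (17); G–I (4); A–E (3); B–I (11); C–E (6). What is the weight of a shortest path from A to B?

Some routes from A to B:
A → G → F → B: 9 + 1 + 8 = 18
A → E → B: 3 + 7 = 10
A → F → B: 7 + 8 = 15
Shortest: 10.

10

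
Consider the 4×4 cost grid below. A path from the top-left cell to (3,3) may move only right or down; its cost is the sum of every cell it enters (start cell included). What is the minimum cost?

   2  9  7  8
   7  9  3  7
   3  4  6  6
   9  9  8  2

30

Path [0,0] [1,0] [2,0] [2,1] [2,2] [2,3] [3,3]: 2 + 7 + 3 + 4 + 6 + 6 + 2 = 30.
(Top row then right column would cost 41.)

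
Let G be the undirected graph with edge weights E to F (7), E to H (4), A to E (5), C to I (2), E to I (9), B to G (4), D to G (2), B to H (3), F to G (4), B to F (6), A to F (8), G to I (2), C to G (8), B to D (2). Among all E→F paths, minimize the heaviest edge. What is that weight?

Checking several routes:
E→H→B→F: max(4, 3, 6) = 6
E→H→B→G→F: max(4, 3, 4, 4) = 4
E→H→B→D→G→F: max(4, 3, 2, 2, 4) = 4
Smallest bottleneck: 4.

4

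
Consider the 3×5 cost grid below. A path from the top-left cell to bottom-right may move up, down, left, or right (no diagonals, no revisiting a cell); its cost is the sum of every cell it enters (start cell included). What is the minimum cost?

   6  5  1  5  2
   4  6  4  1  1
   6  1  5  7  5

23

One optimal route is [0,0] -> [0,1] -> [0,2] -> [1,2] -> [1,3] -> [1,4] -> [2,4].
Its cost is 6 + 5 + 1 + 4 + 1 + 1 + 5 = 23.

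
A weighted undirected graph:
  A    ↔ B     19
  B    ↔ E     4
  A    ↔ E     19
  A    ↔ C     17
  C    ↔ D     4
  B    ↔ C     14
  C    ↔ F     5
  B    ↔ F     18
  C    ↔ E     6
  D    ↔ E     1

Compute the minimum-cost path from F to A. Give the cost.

A few of the F→A routes:
F - C - E - A: 5 + 6 + 19 = 30
F - C - A: 5 + 17 = 22
F - C - D - E - A: 5 + 4 + 1 + 19 = 29
The minimum is 22.

22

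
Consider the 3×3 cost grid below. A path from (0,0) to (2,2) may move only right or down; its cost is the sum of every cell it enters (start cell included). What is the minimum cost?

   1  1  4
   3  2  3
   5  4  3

10

Take [0,0] -> [0,1] -> [1,1] -> [1,2] -> [2,2] for a total of 1 + 1 + 2 + 3 + 3 = 10.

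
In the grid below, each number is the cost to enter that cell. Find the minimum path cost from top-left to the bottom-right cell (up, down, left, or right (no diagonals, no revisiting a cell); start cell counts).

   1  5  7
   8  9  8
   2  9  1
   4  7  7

Path r0c0 r1c0 r2c0 r2c1 r2c2 r3c2: 1 + 8 + 2 + 9 + 1 + 7 = 28.

28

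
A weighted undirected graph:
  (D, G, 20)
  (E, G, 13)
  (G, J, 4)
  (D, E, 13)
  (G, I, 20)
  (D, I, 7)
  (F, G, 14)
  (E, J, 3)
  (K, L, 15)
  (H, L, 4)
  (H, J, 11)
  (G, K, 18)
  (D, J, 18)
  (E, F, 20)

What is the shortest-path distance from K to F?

Some routes from K to F:
K - L - H - J - G - F: 15 + 4 + 11 + 4 + 14 = 48
K - G - J - E - F: 18 + 4 + 3 + 20 = 45
K - G - F: 18 + 14 = 32
Shortest: 32.

32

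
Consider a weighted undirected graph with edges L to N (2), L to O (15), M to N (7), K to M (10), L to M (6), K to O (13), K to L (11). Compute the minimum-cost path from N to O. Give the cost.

Some routes from N to O:
N-L-M-K-O: 2 + 6 + 10 + 13 = 31
N-M-K-O: 7 + 10 + 13 = 30
N-M-L-O: 7 + 6 + 15 = 28
N-M-L-K-O: 7 + 6 + 11 + 13 = 37
N-L-K-O: 2 + 11 + 13 = 26
N-L-O: 2 + 15 = 17
The minimum is 17.

17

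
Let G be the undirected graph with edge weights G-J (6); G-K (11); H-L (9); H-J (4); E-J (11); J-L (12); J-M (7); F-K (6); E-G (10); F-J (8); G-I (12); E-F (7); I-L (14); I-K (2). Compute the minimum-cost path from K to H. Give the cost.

Some routes from K to H:
K - F - E - J - H: 6 + 7 + 11 + 4 = 28
K - I - L - H: 2 + 14 + 9 = 25
K - I - G - J - H: 2 + 12 + 6 + 4 = 24
K - F - J - H: 6 + 8 + 4 = 18
K - G - J - H: 11 + 6 + 4 = 21
Best route has total 18.

18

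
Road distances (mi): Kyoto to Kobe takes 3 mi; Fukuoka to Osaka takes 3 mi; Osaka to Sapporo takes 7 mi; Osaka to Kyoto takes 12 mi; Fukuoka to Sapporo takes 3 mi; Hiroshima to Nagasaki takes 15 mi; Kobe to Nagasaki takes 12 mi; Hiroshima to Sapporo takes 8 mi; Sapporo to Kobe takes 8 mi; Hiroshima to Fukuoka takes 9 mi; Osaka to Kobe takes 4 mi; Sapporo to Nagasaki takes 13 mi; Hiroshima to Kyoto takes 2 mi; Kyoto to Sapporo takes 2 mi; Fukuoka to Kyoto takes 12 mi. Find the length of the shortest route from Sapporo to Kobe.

Comparing a few candidate routes:
Sapporo-Kyoto-Kobe: 2 + 3 = 5
Sapporo-Fukuoka-Osaka-Kobe: 3 + 3 + 4 = 10
Sapporo-Osaka-Kobe: 7 + 4 = 11
Sapporo-Kobe: 8
The minimum is 5 mi.

5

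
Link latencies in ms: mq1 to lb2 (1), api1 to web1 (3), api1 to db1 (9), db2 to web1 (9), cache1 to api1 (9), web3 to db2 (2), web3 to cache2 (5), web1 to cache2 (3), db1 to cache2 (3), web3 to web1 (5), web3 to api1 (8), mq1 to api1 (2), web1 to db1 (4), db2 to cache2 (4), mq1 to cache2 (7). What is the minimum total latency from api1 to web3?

Comparing a few candidate routes:
api1-web1-web3: 3 + 5 = 8
api1-web1-cache2-web3: 3 + 3 + 5 = 11
api1-web3: 8
api1-web1-cache2-db2-web3: 3 + 3 + 4 + 2 = 12
Shortest: 8 ms.

8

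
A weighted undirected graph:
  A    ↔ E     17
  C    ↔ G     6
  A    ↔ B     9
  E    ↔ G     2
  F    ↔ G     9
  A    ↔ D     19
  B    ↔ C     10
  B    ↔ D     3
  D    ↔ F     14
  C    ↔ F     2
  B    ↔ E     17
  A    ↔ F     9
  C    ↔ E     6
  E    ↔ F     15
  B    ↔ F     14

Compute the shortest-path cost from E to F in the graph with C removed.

11

Comparing a few candidate routes:
E - B - F: 17 + 14 = 31
E - G - F: 2 + 9 = 11
E - F: 15
E - A - F: 17 + 9 = 26
Best route has total 11.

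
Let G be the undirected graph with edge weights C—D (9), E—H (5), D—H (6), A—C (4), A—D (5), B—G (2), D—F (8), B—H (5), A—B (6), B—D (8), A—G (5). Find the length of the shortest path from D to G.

10

Comparing a few candidate routes:
D→H→B→G: 6 + 5 + 2 = 13
D→A→B→G: 5 + 6 + 2 = 13
D→C→A→G: 9 + 4 + 5 = 18
D→B→G: 8 + 2 = 10
D→A→G: 5 + 5 = 10
Best route has total 10.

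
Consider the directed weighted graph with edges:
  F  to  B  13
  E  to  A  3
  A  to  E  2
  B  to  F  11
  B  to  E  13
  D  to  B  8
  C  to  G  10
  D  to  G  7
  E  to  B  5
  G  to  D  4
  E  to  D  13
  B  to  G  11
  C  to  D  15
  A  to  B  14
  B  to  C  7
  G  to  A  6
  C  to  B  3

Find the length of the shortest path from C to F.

14

Some routes from C to F:
C → G → D → B → F: 10 + 4 + 8 + 11 = 33
C → B → F: 3 + 11 = 14
C → G → A → E → B → F: 10 + 6 + 2 + 5 + 11 = 34
Best route has total 14.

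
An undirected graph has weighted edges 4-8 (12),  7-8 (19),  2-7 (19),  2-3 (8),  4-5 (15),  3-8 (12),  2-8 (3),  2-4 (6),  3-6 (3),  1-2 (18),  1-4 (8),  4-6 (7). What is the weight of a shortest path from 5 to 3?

Checking several routes:
5-4-6-3: 15 + 7 + 3 = 25
5-4-2-3: 15 + 6 + 8 = 29
5-4-2-8-3: 15 + 6 + 3 + 12 = 36
Best route has total 25.

25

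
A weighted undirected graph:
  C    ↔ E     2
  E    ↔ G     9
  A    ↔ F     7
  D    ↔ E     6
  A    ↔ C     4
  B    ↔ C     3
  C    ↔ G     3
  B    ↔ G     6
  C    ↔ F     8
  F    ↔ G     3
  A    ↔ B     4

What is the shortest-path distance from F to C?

Comparing a few candidate routes:
F → G → C: 3 + 3 = 6
F → A → B → C: 7 + 4 + 3 = 14
F → C: 8
F → A → C: 7 + 4 = 11
F → G → B → C: 3 + 6 + 3 = 12
Best route has total 6.

6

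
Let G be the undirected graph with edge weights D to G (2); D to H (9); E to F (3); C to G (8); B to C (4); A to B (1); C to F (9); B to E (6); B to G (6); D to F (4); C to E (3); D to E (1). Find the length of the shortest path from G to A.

Some routes from G to A:
G→C→B→A: 8 + 4 + 1 = 13
G→D→E→B→A: 2 + 1 + 6 + 1 = 10
G→D→E→C→B→A: 2 + 1 + 3 + 4 + 1 = 11
G→B→A: 6 + 1 = 7
Best route has total 7.

7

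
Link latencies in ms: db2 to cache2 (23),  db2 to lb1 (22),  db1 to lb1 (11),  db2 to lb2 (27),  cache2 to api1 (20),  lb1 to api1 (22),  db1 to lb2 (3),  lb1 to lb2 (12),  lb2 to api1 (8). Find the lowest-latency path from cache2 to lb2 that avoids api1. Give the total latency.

Paths from cache2 to lb2 avoiding api1:
cache2→db2→lb1→lb2: 23 + 22 + 12 = 57
cache2→db2→lb1→db1→lb2: 23 + 22 + 11 + 3 = 59
cache2→db2→lb2: 23 + 27 = 50
Best route has total 50 ms.

50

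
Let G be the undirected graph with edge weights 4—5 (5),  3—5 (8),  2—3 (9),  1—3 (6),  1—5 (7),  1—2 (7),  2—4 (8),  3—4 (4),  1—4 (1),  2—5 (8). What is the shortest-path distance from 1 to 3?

Checking several routes:
1-4-5-3: 1 + 5 + 8 = 14
1-4-3: 1 + 4 = 5
1-3: 6
1-5-3: 7 + 8 = 15
The minimum is 5.

5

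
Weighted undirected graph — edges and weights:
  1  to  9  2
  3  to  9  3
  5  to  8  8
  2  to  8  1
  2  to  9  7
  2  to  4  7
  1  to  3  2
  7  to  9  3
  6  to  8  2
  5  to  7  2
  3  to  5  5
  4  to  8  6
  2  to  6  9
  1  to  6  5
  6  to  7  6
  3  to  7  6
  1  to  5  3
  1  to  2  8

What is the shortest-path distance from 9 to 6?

Some routes from 9 to 6:
9 → 2 → 8 → 6: 7 + 1 + 2 = 10
9 → 1 → 6: 2 + 5 = 7
9 → 7 → 6: 3 + 6 = 9
9 → 3 → 1 → 6: 3 + 2 + 5 = 10
9 → 7 → 5 → 1 → 6: 3 + 2 + 3 + 5 = 13
9 → 1 → 2 → 8 → 6: 2 + 8 + 1 + 2 = 13
Shortest: 7.

7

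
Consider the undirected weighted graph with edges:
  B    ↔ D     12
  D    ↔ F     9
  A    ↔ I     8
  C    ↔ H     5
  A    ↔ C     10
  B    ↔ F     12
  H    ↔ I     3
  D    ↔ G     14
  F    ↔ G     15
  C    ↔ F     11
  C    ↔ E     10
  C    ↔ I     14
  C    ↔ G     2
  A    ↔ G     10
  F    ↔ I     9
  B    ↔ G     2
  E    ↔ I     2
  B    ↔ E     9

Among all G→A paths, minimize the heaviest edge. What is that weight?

8

A few of the G→A routes:
G-C-A: max(2, 10) = 10
G-B-E-I-H-C-A: max(2, 9, 2, 3, 5, 10) = 10
G-C-E-I-A: max(2, 10, 2, 8) = 10
G-A: max(10) = 10
G-B-E-I-A: max(2, 9, 2, 8) = 9
G-C-H-I-A: max(2, 5, 3, 8) = 8
The minimum achievable maximum is 8.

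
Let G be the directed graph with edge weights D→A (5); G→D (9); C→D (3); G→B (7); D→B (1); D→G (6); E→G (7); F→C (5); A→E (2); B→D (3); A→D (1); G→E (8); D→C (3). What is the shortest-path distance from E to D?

Routes from E to D:
E-G-B-D: 7 + 7 + 3 = 17
E-G-D: 7 + 9 = 16
The minimum is 16.

16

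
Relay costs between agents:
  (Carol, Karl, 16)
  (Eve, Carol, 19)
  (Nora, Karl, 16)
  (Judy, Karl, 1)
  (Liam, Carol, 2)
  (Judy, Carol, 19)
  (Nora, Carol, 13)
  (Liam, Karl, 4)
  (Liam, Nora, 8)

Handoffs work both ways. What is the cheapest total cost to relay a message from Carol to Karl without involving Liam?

Paths from Carol to Karl avoiding Liam:
Carol→Karl: 16
Carol→Nora→Karl: 13 + 16 = 29
Carol→Judy→Karl: 19 + 1 = 20
Best route has total 16.

16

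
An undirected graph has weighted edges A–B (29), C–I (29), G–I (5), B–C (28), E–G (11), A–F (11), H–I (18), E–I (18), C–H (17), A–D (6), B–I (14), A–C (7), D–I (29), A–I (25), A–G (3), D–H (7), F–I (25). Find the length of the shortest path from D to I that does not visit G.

25

Some routes from D to I avoiding G:
D → I: 29
D → A → C → I: 6 + 7 + 29 = 42
D → A → I: 6 + 25 = 31
D → A → F → I: 6 + 11 + 25 = 42
D → H → I: 7 + 18 = 25
Best route has total 25.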